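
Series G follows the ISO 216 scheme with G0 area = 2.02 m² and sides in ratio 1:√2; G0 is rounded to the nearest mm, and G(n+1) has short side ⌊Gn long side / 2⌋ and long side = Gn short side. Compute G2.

Let G0's short side be w mm. w · w√2 = 2.02 m² = 2,020,000 mm², so w ≈ 1195.1 mm and w√2 ≈ 1690.2 mm → G0 = 1195 × 1690 mm.
G1: ⌊1690/2⌋ × 1195 = 845 × 1195 mm
G2: ⌊1195/2⌋ × 845 = 597 × 845 mm

597 × 845 mm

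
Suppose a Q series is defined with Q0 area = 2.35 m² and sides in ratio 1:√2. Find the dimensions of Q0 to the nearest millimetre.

Let the short side be w mm. Then w · w√2 = 2.35 m² = 2,350,000 mm².
w² = 2,350,000/√2, so w ≈ 1289.1 mm; long side = w√2 ≈ 1823.0 mm.

1289 × 1823 mm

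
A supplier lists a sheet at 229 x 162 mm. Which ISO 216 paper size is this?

C5 (162 × 229 mm)

Aspect ratio 229/162 ≈ 1.414 — close to the ISO √2 ≈ 1.414.
In the C-series (envelope sizes, between A and B): C5 = 162 × 229 mm.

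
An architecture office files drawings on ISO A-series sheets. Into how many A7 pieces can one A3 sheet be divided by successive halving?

16

Each ISO step halves the sheet: 1 × A3 → 2 × A4 → 4 × A5 → 8 × A6 → …
From A3 to A7 is 4 halving steps: 2^4 = 16.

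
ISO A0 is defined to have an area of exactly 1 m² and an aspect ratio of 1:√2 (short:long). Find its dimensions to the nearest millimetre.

841 × 1189 mm

Let the short side be w mm. Then the long side is w√2 and w · w√2 = 10⁶ mm².
w² = 10⁶/√2, so w = 1000 / 2^(1/4) ≈ 840.9 mm; long side = 1000 · 2^(1/4) ≈ 1189.2 mm.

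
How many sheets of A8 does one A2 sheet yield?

64

Each ISO step halves the sheet: 1 × A2 → 2 × A3 → 4 × A4 → 8 × A5 → …
From A2 to A8 is 6 halving steps: 2^6 = 64.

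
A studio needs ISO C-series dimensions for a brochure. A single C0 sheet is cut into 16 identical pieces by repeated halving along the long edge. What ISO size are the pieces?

C4

16 = 2^4, so 4 halving steps.
C0 → C1 → … → C4 after 4 steps.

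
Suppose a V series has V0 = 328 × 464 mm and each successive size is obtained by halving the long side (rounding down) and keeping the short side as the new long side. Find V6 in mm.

V1: ⌊464/2⌋ × 328 = 232 × 328 mm
V2: ⌊328/2⌋ × 232 = 164 × 232 mm
V3: ⌊232/2⌋ × 164 = 116 × 164 mm
V4: ⌊164/2⌋ × 116 = 82 × 116 mm
V5: ⌊116/2⌋ × 82 = 58 × 82 mm
V6: ⌊82/2⌋ × 58 = 41 × 58 mm

41 × 58 mm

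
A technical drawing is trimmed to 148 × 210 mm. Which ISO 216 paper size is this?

Aspect ratio 210/148 ≈ 1.419 — close to the ISO √2 ≈ 1.414.
In the A-series (A0 area = 1 m²): A5 = 148 × 210 mm.

A5 (148 × 210 mm)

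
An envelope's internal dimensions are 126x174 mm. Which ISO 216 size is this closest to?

Aspect ratio 174/126 ≈ 1.381 (ISO target is √2 ≈ 1.414).
In the B-series (B0 = 1000 × 1414 mm): B6 = 125 × 176 mm.
Off by 3 mm total — nearest standard size.

B6 (125 × 176 mm)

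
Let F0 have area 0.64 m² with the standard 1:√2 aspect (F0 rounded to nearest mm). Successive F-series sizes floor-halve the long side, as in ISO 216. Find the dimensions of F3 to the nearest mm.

237 × 336 mm

Let F0's short side be w mm. w · w√2 = 0.64 m² = 640,000 mm², so w ≈ 672.7 mm and w√2 ≈ 951.4 mm → F0 = 673 × 951 mm.
F1: ⌊951/2⌋ × 673 = 475 × 673 mm
F2: ⌊673/2⌋ × 475 = 336 × 475 mm
F3: ⌊475/2⌋ × 336 = 237 × 336 mm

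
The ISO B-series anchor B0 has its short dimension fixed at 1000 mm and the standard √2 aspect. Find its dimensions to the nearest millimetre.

Short side = 1000 mm; long side = 1000√2 ≈ 1414.2 mm.

1000 × 1414 mm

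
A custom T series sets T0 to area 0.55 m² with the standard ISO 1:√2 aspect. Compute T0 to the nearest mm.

624 × 882 mm

Let the short side be w mm. Then w · w√2 = 0.55 m² = 550,000 mm².
w² = 550,000/√2, so w ≈ 623.6 mm; long side = w√2 ≈ 881.9 mm.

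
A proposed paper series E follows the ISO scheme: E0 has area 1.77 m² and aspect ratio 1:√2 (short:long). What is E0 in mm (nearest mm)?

Let the short side be w mm. Then w · w√2 = 1.77 m² = 1,770,000 mm².
w² = 1,770,000/√2, so w ≈ 1118.7 mm; long side = w√2 ≈ 1582.1 mm.

1119 × 1582 mm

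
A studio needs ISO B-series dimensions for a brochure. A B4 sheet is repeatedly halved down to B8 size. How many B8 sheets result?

Each ISO step halves the sheet: 1 × B4 → 2 × B5 → 4 × B6 → 8 × B7 → …
From B4 to B8 is 4 halving steps: 2^4 = 16.

16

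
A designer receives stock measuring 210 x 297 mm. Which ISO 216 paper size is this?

A4 (210 × 297 mm)

Aspect ratio 297/210 ≈ 1.414 — close to the ISO √2 ≈ 1.414.
In the A-series (A0 area = 1 m²): A4 = 210 × 297 mm.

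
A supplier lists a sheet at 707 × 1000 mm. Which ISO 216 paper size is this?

Aspect ratio 1000/707 ≈ 1.414 — close to the ISO √2 ≈ 1.414.
In the B-series (B0 = 1000 × 1414 mm): B1 = 707 × 1000 mm.

B1 (707 × 1000 mm)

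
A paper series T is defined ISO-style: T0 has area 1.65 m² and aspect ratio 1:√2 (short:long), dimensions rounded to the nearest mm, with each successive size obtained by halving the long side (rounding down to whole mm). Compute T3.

Let T0's short side be w mm. w · w√2 = 1.65 m² = 1,650,000 mm², so w ≈ 1080.2 mm and w√2 ≈ 1527.6 mm → T0 = 1080 × 1528 mm.
T1: ⌊1528/2⌋ × 1080 = 764 × 1080 mm
T2: ⌊1080/2⌋ × 764 = 540 × 764 mm
T3: ⌊764/2⌋ × 540 = 382 × 540 mm

382 × 540 mm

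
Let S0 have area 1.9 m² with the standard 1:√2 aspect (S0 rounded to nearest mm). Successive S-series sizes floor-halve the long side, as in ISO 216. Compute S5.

204 × 289 mm

Let S0's short side be w mm. w · w√2 = 1.9 m² = 1,900,000 mm², so w ≈ 1159.1 mm and w√2 ≈ 1639.2 mm → S0 = 1159 × 1639 mm.
S1: ⌊1639/2⌋ × 1159 = 819 × 1159 mm
S2: ⌊1159/2⌋ × 819 = 579 × 819 mm
S3: ⌊819/2⌋ × 579 = 409 × 579 mm
S4: ⌊579/2⌋ × 409 = 289 × 409 mm
S5: ⌊409/2⌋ × 289 = 204 × 289 mm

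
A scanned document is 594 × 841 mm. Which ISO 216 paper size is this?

Aspect ratio 841/594 ≈ 1.416 — close to the ISO √2 ≈ 1.414.
In the A-series (A0 area = 1 m²): A1 = 594 × 841 mm.

A1 (594 × 841 mm)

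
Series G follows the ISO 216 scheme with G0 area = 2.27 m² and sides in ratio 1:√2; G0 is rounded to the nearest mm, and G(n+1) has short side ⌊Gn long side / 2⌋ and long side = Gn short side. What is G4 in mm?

316 × 448 mm

Let G0's short side be w mm. w · w√2 = 2.27 m² = 2,270,000 mm², so w ≈ 1266.9 mm and w√2 ≈ 1791.7 mm → G0 = 1267 × 1792 mm.
G1: ⌊1792/2⌋ × 1267 = 896 × 1267 mm
G2: ⌊1267/2⌋ × 896 = 633 × 896 mm
G3: ⌊896/2⌋ × 633 = 448 × 633 mm
G4: ⌊633/2⌋ × 448 = 316 × 448 mm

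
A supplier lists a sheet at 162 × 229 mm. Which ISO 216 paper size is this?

C5 (162 × 229 mm)

Aspect ratio 229/162 ≈ 1.414 — close to the ISO √2 ≈ 1.414.
In the C-series (envelope sizes, between A and B): C5 = 162 × 229 mm.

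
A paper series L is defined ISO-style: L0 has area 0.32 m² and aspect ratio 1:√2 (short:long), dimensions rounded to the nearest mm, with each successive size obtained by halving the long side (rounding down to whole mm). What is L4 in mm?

119 × 168 mm

Let L0's short side be w mm. w · w√2 = 0.32 m² = 320,000 mm², so w ≈ 475.7 mm and w√2 ≈ 672.7 mm → L0 = 476 × 673 mm.
L1: ⌊673/2⌋ × 476 = 336 × 476 mm
L2: ⌊476/2⌋ × 336 = 238 × 336 mm
L3: ⌊336/2⌋ × 238 = 168 × 238 mm
L4: ⌊238/2⌋ × 168 = 119 × 168 mm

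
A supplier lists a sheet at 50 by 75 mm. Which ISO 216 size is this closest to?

Aspect ratio 75/50 ≈ 1.500 (ISO target is √2 ≈ 1.414).
In the A-series (A0 area = 1 m²): A8 = 52 × 74 mm.
Off by 3 mm total — nearest standard size.

A8 (52 × 74 mm)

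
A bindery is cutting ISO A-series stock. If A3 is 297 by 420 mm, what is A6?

105 × 148 mm

A4: ⌊420/2⌋ × 297 = 210 × 297 mm
A5: ⌊297/2⌋ × 210 = 148 × 210 mm
A6: ⌊210/2⌋ × 148 = 105 × 148 mm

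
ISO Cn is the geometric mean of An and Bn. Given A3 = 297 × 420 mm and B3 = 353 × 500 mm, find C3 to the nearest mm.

324 × 458 mm

Short side: √(297 · 353) = √104841 ≈ 323.8 → 324 mm
Long side: √(420 · 500) = √210000 ≈ 458.3 → 458 mm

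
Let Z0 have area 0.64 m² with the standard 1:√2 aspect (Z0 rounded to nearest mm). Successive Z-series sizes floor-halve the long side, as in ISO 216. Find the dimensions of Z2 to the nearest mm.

Let Z0's short side be w mm. w · w√2 = 0.64 m² = 640,000 mm², so w ≈ 672.7 mm and w√2 ≈ 951.4 mm → Z0 = 673 × 951 mm.
Z1: ⌊951/2⌋ × 673 = 475 × 673 mm
Z2: ⌊673/2⌋ × 475 = 336 × 475 mm

336 × 475 mm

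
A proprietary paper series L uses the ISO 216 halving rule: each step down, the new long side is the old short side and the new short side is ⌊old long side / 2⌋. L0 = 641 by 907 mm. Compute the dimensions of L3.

226 × 320 mm

L1: ⌊907/2⌋ × 641 = 453 × 641 mm
L2: ⌊641/2⌋ × 453 = 320 × 453 mm
L3: ⌊453/2⌋ × 320 = 226 × 320 mm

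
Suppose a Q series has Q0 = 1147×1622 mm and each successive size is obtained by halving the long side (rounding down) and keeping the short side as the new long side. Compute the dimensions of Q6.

143 × 202 mm

Q1: ⌊1622/2⌋ × 1147 = 811 × 1147 mm
Q2: ⌊1147/2⌋ × 811 = 573 × 811 mm
Q3: ⌊811/2⌋ × 573 = 405 × 573 mm
Q4: ⌊573/2⌋ × 405 = 286 × 405 mm
Q5: ⌊405/2⌋ × 286 = 202 × 286 mm
Q6: ⌊286/2⌋ × 202 = 143 × 202 mm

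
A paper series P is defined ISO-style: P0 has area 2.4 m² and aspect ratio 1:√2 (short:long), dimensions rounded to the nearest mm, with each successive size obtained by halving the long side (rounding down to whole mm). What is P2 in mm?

Let P0's short side be w mm. w · w√2 = 2.4 m² = 2,400,000 mm², so w ≈ 1302.7 mm and w√2 ≈ 1842.3 mm → P0 = 1303 × 1842 mm.
P1: ⌊1842/2⌋ × 1303 = 921 × 1303 mm
P2: ⌊1303/2⌋ × 921 = 651 × 921 mm

651 × 921 mm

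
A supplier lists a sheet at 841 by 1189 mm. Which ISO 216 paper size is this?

A0 (841 × 1189 mm)

Aspect ratio 1189/841 ≈ 1.414 — close to the ISO √2 ≈ 1.414.
In the A-series (A0 area = 1 m²): A0 = 841 × 1189 mm.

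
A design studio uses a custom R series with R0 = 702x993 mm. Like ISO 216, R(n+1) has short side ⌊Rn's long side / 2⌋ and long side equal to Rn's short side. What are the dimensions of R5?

R1: ⌊993/2⌋ × 702 = 496 × 702 mm
R2: ⌊702/2⌋ × 496 = 351 × 496 mm
R3: ⌊496/2⌋ × 351 = 248 × 351 mm
R4: ⌊351/2⌋ × 248 = 175 × 248 mm
R5: ⌊248/2⌋ × 175 = 124 × 175 mm

124 × 175 mm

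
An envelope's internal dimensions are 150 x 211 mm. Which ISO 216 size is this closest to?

A5 (148 × 210 mm)

Aspect ratio 211/150 ≈ 1.407 — close to the ISO √2 ≈ 1.414.
In the A-series (A0 area = 1 m²): A5 = 148 × 210 mm.
Off by 3 mm total — nearest standard size.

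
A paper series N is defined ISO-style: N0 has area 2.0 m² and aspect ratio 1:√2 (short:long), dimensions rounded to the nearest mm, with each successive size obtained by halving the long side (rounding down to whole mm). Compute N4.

297 × 420 mm

Let N0's short side be w mm. w · w√2 = 2.0 m² = 2,000,000 mm², so w ≈ 1189.2 mm and w√2 ≈ 1681.8 mm → N0 = 1189 × 1682 mm.
N1: ⌊1682/2⌋ × 1189 = 841 × 1189 mm
N2: ⌊1189/2⌋ × 841 = 594 × 841 mm
N3: ⌊841/2⌋ × 594 = 420 × 594 mm
N4: ⌊594/2⌋ × 420 = 297 × 420 mm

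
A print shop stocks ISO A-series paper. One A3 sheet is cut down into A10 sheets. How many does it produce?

128

Each ISO step halves the sheet: 1 × A3 → 2 × A4 → 4 × A5 → 8 × A6 → …
From A3 to A10 is 7 halving steps: 2^7 = 128.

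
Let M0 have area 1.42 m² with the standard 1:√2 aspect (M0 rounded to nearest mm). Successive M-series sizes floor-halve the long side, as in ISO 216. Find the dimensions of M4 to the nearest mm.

Let M0's short side be w mm. w · w√2 = 1.42 m² = 1,420,000 mm², so w ≈ 1002.0 mm and w√2 ≈ 1417.1 mm → M0 = 1002 × 1417 mm.
M1: ⌊1417/2⌋ × 1002 = 708 × 1002 mm
M2: ⌊1002/2⌋ × 708 = 501 × 708 mm
M3: ⌊708/2⌋ × 501 = 354 × 501 mm
M4: ⌊501/2⌋ × 354 = 250 × 354 mm

250 × 354 mm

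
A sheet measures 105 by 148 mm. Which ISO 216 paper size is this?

A6 (105 × 148 mm)

Aspect ratio 148/105 ≈ 1.410 — close to the ISO √2 ≈ 1.414.
In the A-series (A0 area = 1 m²): A6 = 105 × 148 mm.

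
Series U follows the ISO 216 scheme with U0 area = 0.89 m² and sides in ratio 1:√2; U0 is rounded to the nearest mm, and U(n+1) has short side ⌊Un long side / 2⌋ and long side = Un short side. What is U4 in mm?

198 × 280 mm

Let U0's short side be w mm. w · w√2 = 0.89 m² = 890,000 mm², so w ≈ 793.3 mm and w√2 ≈ 1121.9 mm → U0 = 793 × 1122 mm.
U1: ⌊1122/2⌋ × 793 = 561 × 793 mm
U2: ⌊793/2⌋ × 561 = 396 × 561 mm
U3: ⌊561/2⌋ × 396 = 280 × 396 mm
U4: ⌊396/2⌋ × 280 = 198 × 280 mm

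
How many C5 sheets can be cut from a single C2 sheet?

8

C2 = 458 × 648 mm; C5 = 162 × 229 mm.
Each halving step doubles the count; 3 steps from C2 to C5.
2^3 = 8.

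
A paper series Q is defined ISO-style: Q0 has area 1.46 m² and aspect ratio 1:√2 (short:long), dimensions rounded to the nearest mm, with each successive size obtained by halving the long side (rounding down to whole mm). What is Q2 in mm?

508 × 718 mm

Let Q0's short side be w mm. w · w√2 = 1.46 m² = 1,460,000 mm², so w ≈ 1016.1 mm and w√2 ≈ 1436.9 mm → Q0 = 1016 × 1437 mm.
Q1: ⌊1437/2⌋ × 1016 = 718 × 1016 mm
Q2: ⌊1016/2⌋ × 718 = 508 × 718 mm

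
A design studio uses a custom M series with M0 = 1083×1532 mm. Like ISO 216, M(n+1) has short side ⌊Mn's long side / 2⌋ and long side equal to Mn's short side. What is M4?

M1: ⌊1532/2⌋ × 1083 = 766 × 1083 mm
M2: ⌊1083/2⌋ × 766 = 541 × 766 mm
M3: ⌊766/2⌋ × 541 = 383 × 541 mm
M4: ⌊541/2⌋ × 383 = 270 × 383 mm

270 × 383 mm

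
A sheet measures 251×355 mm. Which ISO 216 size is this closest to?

Aspect ratio 355/251 ≈ 1.414 — close to the ISO √2 ≈ 1.414.
In the B-series (B0 = 1000 × 1414 mm): B4 = 250 × 353 mm.
Off by 3 mm total — nearest standard size.

B4 (250 × 353 mm)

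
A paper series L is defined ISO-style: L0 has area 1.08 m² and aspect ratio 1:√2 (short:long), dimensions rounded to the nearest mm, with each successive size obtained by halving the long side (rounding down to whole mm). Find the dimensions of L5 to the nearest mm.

154 × 218 mm

Let L0's short side be w mm. w · w√2 = 1.08 m² = 1,080,000 mm², so w ≈ 873.9 mm and w√2 ≈ 1235.9 mm → L0 = 874 × 1236 mm.
L1: ⌊1236/2⌋ × 874 = 618 × 874 mm
L2: ⌊874/2⌋ × 618 = 437 × 618 mm
L3: ⌊618/2⌋ × 437 = 309 × 437 mm
L4: ⌊437/2⌋ × 309 = 218 × 309 mm
L5: ⌊309/2⌋ × 218 = 154 × 218 mm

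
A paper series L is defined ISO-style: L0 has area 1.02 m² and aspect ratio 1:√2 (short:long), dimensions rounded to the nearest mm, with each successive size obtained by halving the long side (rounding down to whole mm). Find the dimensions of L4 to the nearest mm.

212 × 300 mm

Let L0's short side be w mm. w · w√2 = 1.02 m² = 1,020,000 mm², so w ≈ 849.3 mm and w√2 ≈ 1201.0 mm → L0 = 849 × 1201 mm.
L1: ⌊1201/2⌋ × 849 = 600 × 849 mm
L2: ⌊849/2⌋ × 600 = 424 × 600 mm
L3: ⌊600/2⌋ × 424 = 300 × 424 mm
L4: ⌊424/2⌋ × 300 = 212 × 300 mm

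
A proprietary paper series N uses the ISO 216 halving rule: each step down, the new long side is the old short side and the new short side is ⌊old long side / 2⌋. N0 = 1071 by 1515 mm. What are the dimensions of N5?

189 × 267 mm

N1 = 757 × 1071 mm (from N0 by 1 halving).
N2: ⌊1071/2⌋ × 757 = 535 × 757 mm
N3: ⌊757/2⌋ × 535 = 378 × 535 mm
N4: ⌊535/2⌋ × 378 = 267 × 378 mm
N5: ⌊378/2⌋ × 267 = 189 × 267 mm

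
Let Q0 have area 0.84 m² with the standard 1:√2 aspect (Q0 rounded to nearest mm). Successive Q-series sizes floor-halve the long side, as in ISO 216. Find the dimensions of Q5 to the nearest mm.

Let Q0's short side be w mm. w · w√2 = 0.84 m² = 840,000 mm², so w ≈ 770.7 mm and w√2 ≈ 1089.9 mm → Q0 = 771 × 1090 mm.
Q1: ⌊1090/2⌋ × 771 = 545 × 771 mm
Q2: ⌊771/2⌋ × 545 = 385 × 545 mm
Q3: ⌊545/2⌋ × 385 = 272 × 385 mm
Q4: ⌊385/2⌋ × 272 = 192 × 272 mm
Q5: ⌊272/2⌋ × 192 = 136 × 192 mm

136 × 192 mm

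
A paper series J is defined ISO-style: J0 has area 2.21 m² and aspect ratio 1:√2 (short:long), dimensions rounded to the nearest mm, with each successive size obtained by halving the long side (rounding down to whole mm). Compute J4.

312 × 442 mm

Let J0's short side be w mm. w · w√2 = 2.21 m² = 2,210,000 mm², so w ≈ 1250.1 mm and w√2 ≈ 1767.9 mm → J0 = 1250 × 1768 mm.
J1: ⌊1768/2⌋ × 1250 = 884 × 1250 mm
J2: ⌊1250/2⌋ × 884 = 625 × 884 mm
J3: ⌊884/2⌋ × 625 = 442 × 625 mm
J4: ⌊625/2⌋ × 442 = 312 × 442 mm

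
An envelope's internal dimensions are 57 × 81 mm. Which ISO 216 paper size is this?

Aspect ratio 81/57 ≈ 1.421 — close to the ISO √2 ≈ 1.414.
In the C-series (envelope sizes, between A and B): C8 = 57 × 81 mm.

C8 (57 × 81 mm)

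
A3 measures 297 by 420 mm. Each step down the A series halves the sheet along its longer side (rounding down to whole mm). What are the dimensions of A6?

A4: ⌊420/2⌋ × 297 = 210 × 297 mm
A5: ⌊297/2⌋ × 210 = 148 × 210 mm
A6: ⌊210/2⌋ × 148 = 105 × 148 mm

105 × 148 mm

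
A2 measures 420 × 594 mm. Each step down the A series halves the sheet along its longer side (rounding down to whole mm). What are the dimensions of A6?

105 × 148 mm

A3: ⌊594/2⌋ × 420 = 297 × 420 mm
A4: ⌊420/2⌋ × 297 = 210 × 297 mm
A5: ⌊297/2⌋ × 210 = 148 × 210 mm
A6: ⌊210/2⌋ × 148 = 105 × 148 mm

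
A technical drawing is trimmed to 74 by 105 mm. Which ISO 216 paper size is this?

Aspect ratio 105/74 ≈ 1.419 — close to the ISO √2 ≈ 1.414.
In the A-series (A0 area = 1 m²): A7 = 74 × 105 mm.

A7 (74 × 105 mm)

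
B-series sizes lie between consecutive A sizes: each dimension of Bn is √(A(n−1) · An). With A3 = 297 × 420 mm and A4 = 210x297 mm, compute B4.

Short side: √(297 · 210) = √62370 ≈ 249.7 → 250 mm
Long side: √(420 · 297) = √124740 ≈ 353.2 → 353 mm

250 × 353 mm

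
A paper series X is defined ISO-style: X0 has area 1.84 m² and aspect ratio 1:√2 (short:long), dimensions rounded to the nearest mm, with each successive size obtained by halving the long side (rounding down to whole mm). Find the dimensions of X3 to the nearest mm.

Let X0's short side be w mm. w · w√2 = 1.84 m² = 1,840,000 mm², so w ≈ 1140.6 mm and w√2 ≈ 1613.1 mm → X0 = 1141 × 1613 mm.
X1: ⌊1613/2⌋ × 1141 = 806 × 1141 mm
X2: ⌊1141/2⌋ × 806 = 570 × 806 mm
X3: ⌊806/2⌋ × 570 = 403 × 570 mm

403 × 570 mm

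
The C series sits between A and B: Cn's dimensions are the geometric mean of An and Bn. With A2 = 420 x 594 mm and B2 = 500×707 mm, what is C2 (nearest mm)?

Short side: √(420 · 500) = √210000 ≈ 458.3 → 458 mm
Long side: √(594 · 707) = √419958 ≈ 648.0 → 648 mm

458 × 648 mm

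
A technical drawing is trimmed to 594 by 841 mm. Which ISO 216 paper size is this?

Aspect ratio 841/594 ≈ 1.416 — close to the ISO √2 ≈ 1.414.
In the A-series (A0 area = 1 m²): A1 = 594 × 841 mm.

A1 (594 × 841 mm)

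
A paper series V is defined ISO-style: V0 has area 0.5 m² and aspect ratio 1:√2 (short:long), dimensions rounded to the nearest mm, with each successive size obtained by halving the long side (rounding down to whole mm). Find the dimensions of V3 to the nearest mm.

210 × 297 mm

Let V0's short side be w mm. w · w√2 = 0.5 m² = 500,000 mm², so w ≈ 594.6 mm and w√2 ≈ 840.9 mm → V0 = 595 × 841 mm.
V1: ⌊841/2⌋ × 595 = 420 × 595 mm
V2: ⌊595/2⌋ × 420 = 297 × 420 mm
V3: ⌊420/2⌋ × 297 = 210 × 297 mm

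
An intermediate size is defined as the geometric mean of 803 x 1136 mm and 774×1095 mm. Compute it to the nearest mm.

788 × 1115 mm

Short side: √(803 · 774) = √621522 ≈ 788.4 → 788 mm
Long side: √(1136 · 1095) = √1243920 ≈ 1115.3 → 1115 mm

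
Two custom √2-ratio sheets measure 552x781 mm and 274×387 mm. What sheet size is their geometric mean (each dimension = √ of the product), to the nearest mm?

389 × 550 mm

Short side: √(552 · 274) = √151248 ≈ 388.9 → 389 mm
Long side: √(781 · 387) = √302247 ≈ 549.8 → 550 mm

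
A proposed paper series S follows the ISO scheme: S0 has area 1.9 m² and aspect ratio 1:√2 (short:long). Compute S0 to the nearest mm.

1159 × 1639 mm

Let the short side be w mm. Then w · w√2 = 1.9 m² = 1,900,000 mm².
w² = 1,900,000/√2, so w ≈ 1159.1 mm; long side = w√2 ≈ 1639.2 mm.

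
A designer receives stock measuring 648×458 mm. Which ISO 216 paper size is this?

Aspect ratio 648/458 ≈ 1.415 — close to the ISO √2 ≈ 1.414.
In the C-series (envelope sizes, between A and B): C2 = 458 × 648 mm.

C2 (458 × 648 mm)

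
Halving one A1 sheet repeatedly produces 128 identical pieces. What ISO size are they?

A8

128 = 2^7, so 7 halving steps.
A1 → A2 → … → A8 after 7 steps.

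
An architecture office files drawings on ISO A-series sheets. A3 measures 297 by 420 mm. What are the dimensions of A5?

A4: ⌊420/2⌋ × 297 = 210 × 297 mm
A5: ⌊297/2⌋ × 210 = 148 × 210 mm

148 × 210 mm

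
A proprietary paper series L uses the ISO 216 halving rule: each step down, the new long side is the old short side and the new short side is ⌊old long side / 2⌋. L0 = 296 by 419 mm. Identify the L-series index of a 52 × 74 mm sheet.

L5

L0: 296 × 419 mm
L1: 209 × 296 mm
L2: 148 × 209 mm
L3: 104 × 148 mm
L4: 74 × 104 mm
L5: 52 × 74 mm
L6: 37 × 52 mm
→ matches L5.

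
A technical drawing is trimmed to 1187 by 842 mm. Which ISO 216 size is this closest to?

A0 (841 × 1189 mm)

Aspect ratio 1187/842 ≈ 1.410 — close to the ISO √2 ≈ 1.414.
In the A-series (A0 area = 1 m²): A0 = 841 × 1189 mm.
Off by 3 mm total — nearest standard size.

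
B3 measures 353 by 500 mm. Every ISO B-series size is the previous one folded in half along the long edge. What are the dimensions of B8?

B4: ⌊500/2⌋ × 353 = 250 × 353 mm
B5: ⌊353/2⌋ × 250 = 176 × 250 mm
B6: ⌊250/2⌋ × 176 = 125 × 176 mm
B7: ⌊176/2⌋ × 125 = 88 × 125 mm
B8: ⌊125/2⌋ × 88 = 62 × 88 mm

62 × 88 mm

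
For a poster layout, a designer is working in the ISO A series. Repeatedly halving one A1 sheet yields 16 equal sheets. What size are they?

16 = 2^4, so 4 halving steps.
A1 → A2 → … → A5 after 4 steps.

A5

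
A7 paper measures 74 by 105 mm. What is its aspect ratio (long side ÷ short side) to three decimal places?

105 / 74 = 1.419
ISO 216 targets √2 ≈ 1.414; the +0.005 deviation is from mm rounding.

1.419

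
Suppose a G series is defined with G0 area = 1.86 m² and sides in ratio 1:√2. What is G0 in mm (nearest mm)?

Let the short side be w mm. Then w · w√2 = 1.86 m² = 1,860,000 mm².
w² = 1,860,000/√2, so w ≈ 1146.8 mm; long side = w√2 ≈ 1621.9 mm.

1147 × 1622 mm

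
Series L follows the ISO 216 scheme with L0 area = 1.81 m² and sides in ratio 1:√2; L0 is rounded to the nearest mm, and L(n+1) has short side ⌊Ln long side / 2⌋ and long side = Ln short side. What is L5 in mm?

200 × 282 mm

Let L0's short side be w mm. w · w√2 = 1.81 m² = 1,810,000 mm², so w ≈ 1131.3 mm and w√2 ≈ 1599.9 mm → L0 = 1131 × 1600 mm.
L1: ⌊1600/2⌋ × 1131 = 800 × 1131 mm
L2: ⌊1131/2⌋ × 800 = 565 × 800 mm
L3: ⌊800/2⌋ × 565 = 400 × 565 mm
L4: ⌊565/2⌋ × 400 = 282 × 400 mm
L5: ⌊400/2⌋ × 282 = 200 × 282 mm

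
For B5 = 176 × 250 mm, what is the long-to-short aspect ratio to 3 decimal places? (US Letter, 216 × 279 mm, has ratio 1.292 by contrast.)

250 / 176 = 1.420
ISO 216 targets √2 ≈ 1.414; the +0.006 deviation is from mm rounding.

1.420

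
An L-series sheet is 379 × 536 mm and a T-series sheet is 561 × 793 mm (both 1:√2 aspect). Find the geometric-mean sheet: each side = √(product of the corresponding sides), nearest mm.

461 × 652 mm

Short side: √(379 · 561) = √212619 ≈ 461.1 → 461 mm
Long side: √(536 · 793) = √425048 ≈ 652.0 → 652 mm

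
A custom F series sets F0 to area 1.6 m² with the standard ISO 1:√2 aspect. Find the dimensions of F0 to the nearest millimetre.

Let the short side be w mm. Then w · w√2 = 1.6 m² = 1,600,000 mm².
w² = 1,600,000/√2, so w ≈ 1063.7 mm; long side = w√2 ≈ 1504.2 mm.

1064 × 1504 mm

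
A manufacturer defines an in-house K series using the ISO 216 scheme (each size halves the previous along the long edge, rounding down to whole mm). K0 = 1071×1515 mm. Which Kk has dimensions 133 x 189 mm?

K6

K0: 1071 × 1515 mm
K1: 757 × 1071 mm
K2: 535 × 757 mm
K3: 378 × 535 mm
K4: 267 × 378 mm
K5: 189 × 267 mm
K6: 133 × 189 mm
K7: 94 × 133 mm
→ matches K6.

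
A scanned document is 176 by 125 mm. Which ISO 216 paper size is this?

B6 (125 × 176 mm)

Aspect ratio 176/125 ≈ 1.408 — close to the ISO √2 ≈ 1.414.
In the B-series (B0 = 1000 × 1414 mm): B6 = 125 × 176 mm.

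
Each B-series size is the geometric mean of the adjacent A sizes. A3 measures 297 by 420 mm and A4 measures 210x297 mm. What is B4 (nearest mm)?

Short side: √(297 · 210) = √62370 ≈ 249.7 → 250 mm
Long side: √(420 · 297) = √124740 ≈ 353.2 → 353 mm

250 × 353 mm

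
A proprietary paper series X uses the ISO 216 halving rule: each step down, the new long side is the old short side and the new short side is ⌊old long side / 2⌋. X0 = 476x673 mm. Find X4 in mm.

119 × 168 mm

X1 = 336 × 476 mm (from X0 by 1 halving).
X2: ⌊476/2⌋ × 336 = 238 × 336 mm
X3: ⌊336/2⌋ × 238 = 168 × 238 mm
X4: ⌊238/2⌋ × 168 = 119 × 168 mm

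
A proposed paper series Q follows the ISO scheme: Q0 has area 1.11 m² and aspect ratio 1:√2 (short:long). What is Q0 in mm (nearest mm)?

886 × 1253 mm

Let the short side be w mm. Then w · w√2 = 1.11 m² = 1,110,000 mm².
w² = 1,110,000/√2, so w ≈ 885.9 mm; long side = w√2 ≈ 1252.9 mm.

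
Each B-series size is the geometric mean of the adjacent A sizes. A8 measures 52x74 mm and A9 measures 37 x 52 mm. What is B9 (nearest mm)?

Short side: √(52 · 37) = √1924 ≈ 43.9 → 44 mm
Long side: √(74 · 52) = √3848 ≈ 62.0 → 62 mm

44 × 62 mm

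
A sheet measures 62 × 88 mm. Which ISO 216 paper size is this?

Aspect ratio 88/62 ≈ 1.419 — close to the ISO √2 ≈ 1.414.
In the B-series (B0 = 1000 × 1414 mm): B8 = 62 × 88 mm.

B8 (62 × 88 mm)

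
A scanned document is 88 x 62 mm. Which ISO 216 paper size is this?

Aspect ratio 88/62 ≈ 1.419 — close to the ISO √2 ≈ 1.414.
In the B-series (B0 = 1000 × 1414 mm): B8 = 62 × 88 mm.

B8 (62 × 88 mm)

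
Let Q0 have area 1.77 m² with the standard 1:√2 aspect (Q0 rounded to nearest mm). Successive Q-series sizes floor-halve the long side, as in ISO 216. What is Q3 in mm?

Let Q0's short side be w mm. w · w√2 = 1.77 m² = 1,770,000 mm², so w ≈ 1118.7 mm and w√2 ≈ 1582.1 mm → Q0 = 1119 × 1582 mm.
Q1: ⌊1582/2⌋ × 1119 = 791 × 1119 mm
Q2: ⌊1119/2⌋ × 791 = 559 × 791 mm
Q3: ⌊791/2⌋ × 559 = 395 × 559 mm

395 × 559 mm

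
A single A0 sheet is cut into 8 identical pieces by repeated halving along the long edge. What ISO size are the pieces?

8 = 2^3, so 3 halving steps.
A0 → A1 → … → A3 after 3 steps.

A3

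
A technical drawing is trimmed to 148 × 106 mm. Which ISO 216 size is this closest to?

A6 (105 × 148 mm)

Aspect ratio 148/106 ≈ 1.396 (ISO target is √2 ≈ 1.414).
In the A-series (A0 area = 1 m²): A6 = 105 × 148 mm.
Off by 1 mm total — nearest standard size.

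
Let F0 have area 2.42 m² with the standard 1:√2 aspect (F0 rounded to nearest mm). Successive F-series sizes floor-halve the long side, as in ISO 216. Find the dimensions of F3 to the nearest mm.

462 × 654 mm

Let F0's short side be w mm. w · w√2 = 2.42 m² = 2,420,000 mm², so w ≈ 1308.1 mm and w√2 ≈ 1850.0 mm → F0 = 1308 × 1850 mm.
F1: ⌊1850/2⌋ × 1308 = 925 × 1308 mm
F2: ⌊1308/2⌋ × 925 = 654 × 925 mm
F3: ⌊925/2⌋ × 654 = 462 × 654 mm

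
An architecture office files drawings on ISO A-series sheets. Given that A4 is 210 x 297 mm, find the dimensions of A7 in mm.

74 × 105 mm

A5: ⌊297/2⌋ × 210 = 148 × 210 mm
A6: ⌊210/2⌋ × 148 = 105 × 148 mm
A7: ⌊148/2⌋ × 105 = 74 × 105 mm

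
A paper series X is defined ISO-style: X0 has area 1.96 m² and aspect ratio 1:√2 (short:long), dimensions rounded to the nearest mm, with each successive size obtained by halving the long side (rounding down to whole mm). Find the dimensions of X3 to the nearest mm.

Let X0's short side be w mm. w · w√2 = 1.96 m² = 1,960,000 mm², so w ≈ 1177.3 mm and w√2 ≈ 1664.9 mm → X0 = 1177 × 1665 mm.
X1: ⌊1665/2⌋ × 1177 = 832 × 1177 mm
X2: ⌊1177/2⌋ × 832 = 588 × 832 mm
X3: ⌊832/2⌋ × 588 = 416 × 588 mm

416 × 588 mm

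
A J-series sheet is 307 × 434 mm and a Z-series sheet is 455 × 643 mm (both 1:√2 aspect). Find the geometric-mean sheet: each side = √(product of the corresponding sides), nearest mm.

Short side: √(307 · 455) = √139685 ≈ 373.7 → 374 mm
Long side: √(434 · 643) = √279062 ≈ 528.3 → 528 mm

374 × 528 mm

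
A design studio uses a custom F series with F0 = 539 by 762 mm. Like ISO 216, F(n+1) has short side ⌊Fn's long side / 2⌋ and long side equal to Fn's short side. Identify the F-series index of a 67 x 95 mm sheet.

F0: 539 × 762 mm
F1: 381 × 539 mm
F2: 269 × 381 mm
F3: 190 × 269 mm
F4: 134 × 190 mm
F5: 95 × 134 mm
F6: 67 × 95 mm
F7: 47 × 67 mm
→ matches F6.

F6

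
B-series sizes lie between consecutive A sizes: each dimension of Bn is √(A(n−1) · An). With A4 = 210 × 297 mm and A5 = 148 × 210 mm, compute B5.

176 × 250 mm

Short side: √(210 · 148) = √31080 ≈ 176.3 → 176 mm
Long side: √(297 · 210) = √62370 ≈ 249.7 → 250 mm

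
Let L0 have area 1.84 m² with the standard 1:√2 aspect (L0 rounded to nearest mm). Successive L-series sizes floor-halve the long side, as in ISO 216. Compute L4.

Let L0's short side be w mm. w · w√2 = 1.84 m² = 1,840,000 mm², so w ≈ 1140.6 mm and w√2 ≈ 1613.1 mm → L0 = 1141 × 1613 mm.
L1: ⌊1613/2⌋ × 1141 = 806 × 1141 mm
L2: ⌊1141/2⌋ × 806 = 570 × 806 mm
L3: ⌊806/2⌋ × 570 = 403 × 570 mm
L4: ⌊570/2⌋ × 403 = 285 × 403 mm

285 × 403 mm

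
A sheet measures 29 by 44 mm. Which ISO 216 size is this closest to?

Aspect ratio 44/29 ≈ 1.517 (ISO target is √2 ≈ 1.414).
In the B-series (B0 = 1000 × 1414 mm): B10 = 31 × 44 mm.
Off by 2 mm total — nearest standard size.

B10 (31 × 44 mm)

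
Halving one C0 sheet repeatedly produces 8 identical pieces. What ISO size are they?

C3

8 = 2^3, so 3 halving steps.
C0 → C1 → … → C3 after 3 steps.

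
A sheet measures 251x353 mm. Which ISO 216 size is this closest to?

B4 (250 × 353 mm)

Aspect ratio 353/251 ≈ 1.406 — close to the ISO √2 ≈ 1.414.
In the B-series (B0 = 1000 × 1414 mm): B4 = 250 × 353 mm.
Off by 1 mm total — nearest standard size.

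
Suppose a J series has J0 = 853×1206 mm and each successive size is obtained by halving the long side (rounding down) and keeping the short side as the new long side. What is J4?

213 × 301 mm

J1: ⌊1206/2⌋ × 853 = 603 × 853 mm
J2: ⌊853/2⌋ × 603 = 426 × 603 mm
J3: ⌊603/2⌋ × 426 = 301 × 426 mm
J4: ⌊426/2⌋ × 301 = 213 × 301 mm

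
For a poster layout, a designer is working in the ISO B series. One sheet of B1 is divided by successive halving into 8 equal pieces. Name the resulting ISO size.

8 = 2^3, so 3 halving steps.
B1 → B2 → … → B4 after 3 steps.

B4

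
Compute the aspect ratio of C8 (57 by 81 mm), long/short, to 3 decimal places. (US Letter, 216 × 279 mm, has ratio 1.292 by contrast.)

1.421

81 / 57 = 1.421
ISO 216 targets √2 ≈ 1.414; the +0.007 deviation is from mm rounding.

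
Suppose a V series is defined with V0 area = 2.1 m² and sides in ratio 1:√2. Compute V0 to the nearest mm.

1219 × 1723 mm

Let the short side be w mm. Then w · w√2 = 2.1 m² = 2,100,000 mm².
w² = 2,100,000/√2, so w ≈ 1218.6 mm; long side = w√2 ≈ 1723.3 mm.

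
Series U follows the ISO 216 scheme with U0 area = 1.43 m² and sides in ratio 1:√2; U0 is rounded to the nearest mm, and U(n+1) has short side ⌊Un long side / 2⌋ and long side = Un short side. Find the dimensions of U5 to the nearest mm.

177 × 251 mm

Let U0's short side be w mm. w · w√2 = 1.43 m² = 1,430,000 mm², so w ≈ 1005.6 mm and w√2 ≈ 1422.1 mm → U0 = 1006 × 1422 mm.
U1: ⌊1422/2⌋ × 1006 = 711 × 1006 mm
U2: ⌊1006/2⌋ × 711 = 503 × 711 mm
U3: ⌊711/2⌋ × 503 = 355 × 503 mm
U4: ⌊503/2⌋ × 355 = 251 × 355 mm
U5: ⌊355/2⌋ × 251 = 177 × 251 mm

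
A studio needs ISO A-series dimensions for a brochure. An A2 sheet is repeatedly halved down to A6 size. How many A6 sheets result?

16

Each ISO step halves the sheet: 1 × A2 → 2 × A3 → 4 × A4 → 8 × A5 → …
From A2 to A6 is 4 halving steps: 2^4 = 16.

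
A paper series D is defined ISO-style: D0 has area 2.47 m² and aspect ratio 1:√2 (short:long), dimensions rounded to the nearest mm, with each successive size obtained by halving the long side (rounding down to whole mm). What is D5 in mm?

233 × 330 mm

Let D0's short side be w mm. w · w√2 = 2.47 m² = 2,470,000 mm², so w ≈ 1321.6 mm and w√2 ≈ 1869.0 mm → D0 = 1322 × 1869 mm.
D1: ⌊1869/2⌋ × 1322 = 934 × 1322 mm
D2: ⌊1322/2⌋ × 934 = 661 × 934 mm
D3: ⌊934/2⌋ × 661 = 467 × 661 mm
D4: ⌊661/2⌋ × 467 = 330 × 467 mm
D5: ⌊467/2⌋ × 330 = 233 × 330 mm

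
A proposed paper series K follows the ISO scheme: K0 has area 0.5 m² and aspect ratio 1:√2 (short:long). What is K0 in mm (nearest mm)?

Let the short side be w mm. Then w · w√2 = 0.5 m² = 500,000 mm².
w² = 500,000/√2, so w ≈ 594.6 mm; long side = w√2 ≈ 840.9 mm.

595 × 841 mm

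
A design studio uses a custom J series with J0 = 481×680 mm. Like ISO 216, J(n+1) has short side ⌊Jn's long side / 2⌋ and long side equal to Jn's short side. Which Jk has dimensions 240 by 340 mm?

J0: 481 × 680 mm
J1: 340 × 481 mm
J2: 240 × 340 mm
J3: 170 × 240 mm
→ matches J2.

J2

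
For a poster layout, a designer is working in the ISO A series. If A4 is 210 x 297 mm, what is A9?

A5: ⌊297/2⌋ × 210 = 148 × 210 mm
A6: ⌊210/2⌋ × 148 = 105 × 148 mm
A7: ⌊148/2⌋ × 105 = 74 × 105 mm
A8: ⌊105/2⌋ × 74 = 52 × 74 mm
A9: ⌊74/2⌋ × 52 = 37 × 52 mm

37 × 52 mm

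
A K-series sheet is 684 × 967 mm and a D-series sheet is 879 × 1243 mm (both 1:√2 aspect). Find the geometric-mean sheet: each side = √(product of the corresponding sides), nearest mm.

775 × 1096 mm

Short side: √(684 · 879) = √601236 ≈ 775.4 → 775 mm
Long side: √(967 · 1243) = √1201981 ≈ 1096.3 → 1096 mm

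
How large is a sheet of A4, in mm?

A0 = 841 × 1189 mm (A0 has area 1 m², aspect 1:√2).
A1: ⌊1189/2⌋ × 841 = 594 × 841 mm
A2: ⌊841/2⌋ × 594 = 420 × 594 mm
A3: ⌊594/2⌋ × 420 = 297 × 420 mm
A4: ⌊420/2⌋ × 297 = 210 × 297 mm

210 × 297 mm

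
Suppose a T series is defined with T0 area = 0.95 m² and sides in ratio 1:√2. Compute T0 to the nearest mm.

Let the short side be w mm. Then w · w√2 = 0.95 m² = 950,000 mm².
w² = 950,000/√2, so w ≈ 819.6 mm; long side = w√2 ≈ 1159.1 mm.

820 × 1159 mm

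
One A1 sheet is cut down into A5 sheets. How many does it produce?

16

Each ISO step halves the sheet: 1 × A1 → 2 × A2 → 4 × A3 → 8 × A4 → …
From A1 to A5 is 4 halving steps: 2^4 = 16.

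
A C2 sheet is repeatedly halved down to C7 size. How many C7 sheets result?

32

Each ISO step halves the sheet: 1 × C2 → 2 × C3 → 4 × C4 → 8 × C5 → …
From C2 to C7 is 5 halving steps: 2^5 = 32.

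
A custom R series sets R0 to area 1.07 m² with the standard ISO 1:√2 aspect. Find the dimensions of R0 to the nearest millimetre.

870 × 1230 mm

Let the short side be w mm. Then w · w√2 = 1.07 m² = 1,070,000 mm².
w² = 1,070,000/√2, so w ≈ 869.8 mm; long side = w√2 ≈ 1230.1 mm.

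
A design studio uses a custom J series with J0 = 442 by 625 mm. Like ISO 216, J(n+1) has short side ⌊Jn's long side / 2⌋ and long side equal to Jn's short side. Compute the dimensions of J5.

J1: ⌊625/2⌋ × 442 = 312 × 442 mm
J2: ⌊442/2⌋ × 312 = 221 × 312 mm
J3: ⌊312/2⌋ × 221 = 156 × 221 mm
J4: ⌊221/2⌋ × 156 = 110 × 156 mm
J5: ⌊156/2⌋ × 110 = 78 × 110 mm

78 × 110 mm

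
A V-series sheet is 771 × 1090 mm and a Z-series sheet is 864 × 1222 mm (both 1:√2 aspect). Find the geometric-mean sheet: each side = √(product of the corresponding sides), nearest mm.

Short side: √(771 · 864) = √666144 ≈ 816.2 → 816 mm
Long side: √(1090 · 1222) = √1331980 ≈ 1154.1 → 1154 mm

816 × 1154 mm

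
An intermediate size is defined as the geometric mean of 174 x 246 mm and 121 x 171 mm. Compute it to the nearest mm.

Short side: √(174 · 121) = √21054 ≈ 145.1 → 145 mm
Long side: √(246 · 171) = √42066 ≈ 205.1 → 205 mm

145 × 205 mm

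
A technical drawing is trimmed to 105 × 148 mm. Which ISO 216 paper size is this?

A6 (105 × 148 mm)

Aspect ratio 148/105 ≈ 1.410 — close to the ISO √2 ≈ 1.414.
In the A-series (A0 area = 1 m²): A6 = 105 × 148 mm.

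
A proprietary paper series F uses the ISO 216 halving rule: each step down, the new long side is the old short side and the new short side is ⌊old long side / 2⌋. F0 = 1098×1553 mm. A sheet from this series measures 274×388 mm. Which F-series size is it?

F4

F0: 1098 × 1553 mm
F1: 776 × 1098 mm
F2: 549 × 776 mm
F3: 388 × 549 mm
F4: 274 × 388 mm
F5: 194 × 274 mm
→ matches F4.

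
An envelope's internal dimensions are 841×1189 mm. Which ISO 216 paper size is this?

A0 (841 × 1189 mm)

Aspect ratio 1189/841 ≈ 1.414 — close to the ISO √2 ≈ 1.414.
In the A-series (A0 area = 1 m²): A0 = 841 × 1189 mm.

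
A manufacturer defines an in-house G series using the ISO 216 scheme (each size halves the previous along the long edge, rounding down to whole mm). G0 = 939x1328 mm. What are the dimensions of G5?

166 × 234 mm

G1: ⌊1328/2⌋ × 939 = 664 × 939 mm
G2: ⌊939/2⌋ × 664 = 469 × 664 mm
G3: ⌊664/2⌋ × 469 = 332 × 469 mm
G4: ⌊469/2⌋ × 332 = 234 × 332 mm
G5: ⌊332/2⌋ × 234 = 166 × 234 mm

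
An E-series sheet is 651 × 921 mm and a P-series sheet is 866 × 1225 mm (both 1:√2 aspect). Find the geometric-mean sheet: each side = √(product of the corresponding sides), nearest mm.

751 × 1062 mm

Short side: √(651 · 866) = √563766 ≈ 750.8 → 751 mm
Long side: √(921 · 1225) = √1128225 ≈ 1062.2 → 1062 mm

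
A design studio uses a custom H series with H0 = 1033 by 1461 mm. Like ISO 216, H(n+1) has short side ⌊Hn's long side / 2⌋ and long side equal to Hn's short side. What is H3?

H1: ⌊1461/2⌋ × 1033 = 730 × 1033 mm
H2: ⌊1033/2⌋ × 730 = 516 × 730 mm
H3: ⌊730/2⌋ × 516 = 365 × 516 mm

365 × 516 mm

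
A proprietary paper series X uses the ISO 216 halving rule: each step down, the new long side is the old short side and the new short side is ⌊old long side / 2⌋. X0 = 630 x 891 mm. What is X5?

X1 = 445 × 630 mm (from X0 by 1 halving).
X2: ⌊630/2⌋ × 445 = 315 × 445 mm
X3: ⌊445/2⌋ × 315 = 222 × 315 mm
X4: ⌊315/2⌋ × 222 = 157 × 222 mm
X5: ⌊222/2⌋ × 157 = 111 × 157 mm

111 × 157 mm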